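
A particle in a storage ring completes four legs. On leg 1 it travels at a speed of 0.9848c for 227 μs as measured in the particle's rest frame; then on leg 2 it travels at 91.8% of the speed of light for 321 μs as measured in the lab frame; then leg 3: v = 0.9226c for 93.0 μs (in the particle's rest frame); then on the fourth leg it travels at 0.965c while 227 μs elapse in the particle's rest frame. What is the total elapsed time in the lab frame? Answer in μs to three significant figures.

Leg 1: γ = 1/√(1 − 0.9848²) = 1/√0.03017 = 5.757; Δt_1 = 5.757 × 227 = 1307 μs.
Leg 2: 321 μs is already measured in the lab frame.
Leg 3: γ = 1/√(1 − 0.9226²) = 1/√0.1488 = 2.592; Δt_3 = 2.592 × 93.0 = 241.1 μs.
Leg 4: γ = 1/√(1 − 0.965²) = 1/√0.06878 = 3.813; Δt_4 = 3.813 × 227 = 865.6 μs.
Total: 1307 + 321.0 + 241.1 + 865.6 μs.

Δt = 2730 μs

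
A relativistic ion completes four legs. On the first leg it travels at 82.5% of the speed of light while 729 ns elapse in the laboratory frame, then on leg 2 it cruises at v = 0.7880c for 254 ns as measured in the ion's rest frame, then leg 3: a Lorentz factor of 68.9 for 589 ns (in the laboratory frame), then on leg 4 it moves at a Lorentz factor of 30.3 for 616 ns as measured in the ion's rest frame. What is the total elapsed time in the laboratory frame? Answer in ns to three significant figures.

Δt = 2.04×10⁴ ns

Leg 1: 729 ns is already measured in the laboratory frame.
Leg 2: γ = 1/√(1 − 0.7880²) = 1/√0.3791 = 1.624; Δt_2 = 1.624 × 254 = 412.6 ns.
Leg 3: 589 ns is already measured in the laboratory frame.
Leg 4: γ = 30.3; Δt_4 = 30.30 × 616 = 1.866×10⁴ ns.
Total: 729.0 + 412.6 + 589.0 + 1.866×10⁴ ns.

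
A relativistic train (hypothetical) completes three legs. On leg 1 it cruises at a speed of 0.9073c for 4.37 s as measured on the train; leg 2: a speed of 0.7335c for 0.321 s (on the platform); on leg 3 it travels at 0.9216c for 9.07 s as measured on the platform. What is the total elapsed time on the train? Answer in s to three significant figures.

Leg 1: 4.37 s is already measured on the train.
Leg 2: γ = 1/√(1 − 0.7335²) = 1/√0.4620 = 1.471; τ_2 = 0.321/1.471 = 0.2182 s.
Leg 3: γ = 1/√(1 − 0.9216²) = 1/√0.1507 = 2.576; τ_3 = 9.07/2.576 = 3.520 s.
Total: 4.370 + 0.2182 + 3.520 s.

τ = 8.11 s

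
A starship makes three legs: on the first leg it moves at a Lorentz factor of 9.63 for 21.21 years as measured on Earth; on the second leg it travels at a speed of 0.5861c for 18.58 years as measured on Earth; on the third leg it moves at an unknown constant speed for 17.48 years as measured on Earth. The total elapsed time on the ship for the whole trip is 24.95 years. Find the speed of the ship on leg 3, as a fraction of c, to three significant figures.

Leg 1: γ = 9.63; τ_1 = 21.21/9.630 = 2.202 years.
Leg 2: γ = 1/√(1 − 0.5861²) = 1/√0.6565 = 1.234; τ_2 = 18.58/1.234 = 15.05 years.
Leg 3: speed unknown; τ_3 = 17.48/γ_3.
Total proper time: 2.202 + 15.05 + τ_3 = 24.95, so τ_3 = 24.95 − 17.26 = 7.693 years.
γ_3 = 17.48/7.693 = 2.272; β = √(1 − 1/γ²) = √0.8063.

β = 0.898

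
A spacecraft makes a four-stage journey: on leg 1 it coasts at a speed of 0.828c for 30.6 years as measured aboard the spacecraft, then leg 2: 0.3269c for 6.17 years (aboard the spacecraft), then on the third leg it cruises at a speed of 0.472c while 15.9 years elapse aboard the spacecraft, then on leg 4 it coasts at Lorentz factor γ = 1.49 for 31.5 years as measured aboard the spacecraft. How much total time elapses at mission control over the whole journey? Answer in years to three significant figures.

Leg 1: γ = 1/√(1 − 0.828²) = 1/√0.3144 = 1.783; Δt_1 = 1.783 × 30.6 = 54.57 years.
Leg 2: γ = 1/√(1 − 0.3269²) = 1/√0.8931 = 1.058; Δt_2 = 1.058 × 6.17 = 6.529 years.
Leg 3: γ = 1/√(1 − 0.472²) = 1/√0.7772 = 1.134; Δt_3 = 1.134 × 15.9 = 18.04 years.
Leg 4: γ = 1.49; Δt_4 = 1.490 × 31.5 = 46.93 years.
Total: 54.57 + 6.529 + 18.04 + 46.93 years.

Δt = 126 years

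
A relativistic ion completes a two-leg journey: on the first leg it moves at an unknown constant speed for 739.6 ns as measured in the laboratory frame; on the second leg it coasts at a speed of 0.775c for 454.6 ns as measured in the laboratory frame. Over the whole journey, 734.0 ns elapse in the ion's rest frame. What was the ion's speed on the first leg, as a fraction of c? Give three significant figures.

β = 0.797

Leg 1: speed unknown; τ_1 = 739.6/γ_1.
Leg 2: γ = 1/√(1 − 0.775²) = 1/√0.3994 = 1.582; τ_2 = 454.6/1.582 = 287.3 ns.
Total proper time: τ_1 + 287.3 = 734.0, so τ_1 = 734.0 − 287.3 = 446.7 ns.
γ_1 = 739.6/446.7 = 1.656; β = √(1 − 1/γ²) = √0.6352.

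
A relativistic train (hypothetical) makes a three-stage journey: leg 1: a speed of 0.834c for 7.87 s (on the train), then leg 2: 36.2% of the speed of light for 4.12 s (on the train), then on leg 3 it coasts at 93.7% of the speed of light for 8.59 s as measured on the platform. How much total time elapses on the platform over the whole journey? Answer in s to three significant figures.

Leg 1: γ = 1/√(1 − 0.834²) = 1/√0.3044 = 1.812; Δt_1 = 1.812 × 7.87 = 14.26 s.
Leg 2: β = 0.362; γ = 1/√(1 − 0.362²) = 1/√0.8690 = 1.073; Δt_2 = 1.073 × 4.12 = 4.420 s.
Leg 3: 8.59 s is already measured on the platform.
Total: 14.26 + 4.420 + 8.590 s.

Δt = 27.3 s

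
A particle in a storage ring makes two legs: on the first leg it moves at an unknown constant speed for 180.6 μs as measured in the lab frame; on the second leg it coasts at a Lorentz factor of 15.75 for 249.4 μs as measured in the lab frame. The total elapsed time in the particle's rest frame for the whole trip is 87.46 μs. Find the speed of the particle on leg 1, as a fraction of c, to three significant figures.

β = 0.918

Leg 1: speed unknown; τ_1 = 180.6/γ_1.
Leg 2: γ = 15.75; τ_2 = 249.4/15.75 = 15.83 μs.
Total proper time: τ_1 + 15.83 = 87.46, so τ_1 = 87.46 − 15.83 = 71.63 μs.
γ_1 = 180.6/71.63 = 2.521; β = √(1 − 1/γ²) = √0.8427.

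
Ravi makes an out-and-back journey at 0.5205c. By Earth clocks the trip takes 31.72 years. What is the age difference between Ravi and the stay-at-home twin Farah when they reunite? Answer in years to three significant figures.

γ = 1/√(1 − 0.5205²) = 1/√0.7291 = 1.171
Ravi's elapsed proper time: τ = 31.72/1.171 = 27.08 years.
Age gap = Δt − τ = 31.72 − 27.08 years.

Δt − τ = 4.64 years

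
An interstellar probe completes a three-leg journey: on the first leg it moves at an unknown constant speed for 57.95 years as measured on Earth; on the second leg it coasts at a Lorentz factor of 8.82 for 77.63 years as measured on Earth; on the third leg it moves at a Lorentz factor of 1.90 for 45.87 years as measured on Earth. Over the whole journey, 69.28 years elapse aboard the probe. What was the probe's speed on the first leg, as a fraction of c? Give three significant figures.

β = 0.779

Leg 1: speed unknown; τ_1 = 57.95/γ_1.
Leg 2: γ = 8.82; τ_2 = 77.63/8.820 = 8.802 years.
Leg 3: γ = 1.90; τ_3 = 45.87/1.900 = 24.14 years.
Total proper time: τ_1 + 8.802 + 24.14 = 69.28, so τ_1 = 69.28 − 32.94 = 36.34 years.
γ_1 = 57.95/36.34 = 1.595; β = √(1 − 1/γ²) = √0.6068.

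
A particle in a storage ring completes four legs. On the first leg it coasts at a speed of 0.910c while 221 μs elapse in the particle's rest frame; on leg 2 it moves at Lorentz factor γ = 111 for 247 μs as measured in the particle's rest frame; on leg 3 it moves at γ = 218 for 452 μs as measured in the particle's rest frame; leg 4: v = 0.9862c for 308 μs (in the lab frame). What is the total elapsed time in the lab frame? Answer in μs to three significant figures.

Leg 1: γ = 1/√(1 − 0.910²) = 1/√0.1719 = 2.412; Δt_1 = 2.412 × 221 = 533.0 μs.
Leg 2: γ = 111; Δt_2 = 111.0 × 247 = 2.742×10⁴ μs.
Leg 3: γ = 218; Δt_3 = 218.0 × 452 = 9.854×10⁴ μs.
Leg 4: 308 μs is already measured in the lab frame.
Total: 533.0 + 2.742×10⁴ + 9.854×10⁴ + 308.0 μs.

Δt = 1.27×10⁵ μs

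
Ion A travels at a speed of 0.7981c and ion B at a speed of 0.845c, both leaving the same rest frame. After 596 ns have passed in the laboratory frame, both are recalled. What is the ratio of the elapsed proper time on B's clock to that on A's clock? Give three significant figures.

τ_B/τ_A = 0.888

A: γ = 1/√(1 − 0.7981²) = 1/√0.3630 = 1.660. B: γ = 1/√(1 − 0.845²) = 1/√0.2860 = 1.870.
τ_A/τ_B = γ_B/γ_A = 1.870/1.660 = 1.127, so τ_B/τ_A = 0.8875.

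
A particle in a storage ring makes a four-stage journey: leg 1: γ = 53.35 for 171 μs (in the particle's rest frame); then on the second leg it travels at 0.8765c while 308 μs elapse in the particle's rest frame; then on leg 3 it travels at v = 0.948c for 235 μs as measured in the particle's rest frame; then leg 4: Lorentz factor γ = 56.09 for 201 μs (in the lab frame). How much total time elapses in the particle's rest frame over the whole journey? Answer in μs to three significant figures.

Leg 1: 171 μs is already measured in the particle's rest frame.
Leg 2: 308 μs is already measured in the particle's rest frame.
Leg 3: 235 μs is already measured in the particle's rest frame.
Leg 4: γ = 56.09; τ_4 = 201/56.09 = 3.584 μs.
Total: 171.0 + 308.0 + 235.0 + 3.584 μs.

τ = 718 μs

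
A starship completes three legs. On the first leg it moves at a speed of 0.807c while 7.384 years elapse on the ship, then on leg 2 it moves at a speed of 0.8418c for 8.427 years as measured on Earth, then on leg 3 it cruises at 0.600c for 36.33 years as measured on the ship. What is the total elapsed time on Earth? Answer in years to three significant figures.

Leg 1: γ = 1/√(1 − 0.807²) = 1/√0.3488 = 1.693; Δt_1 = 1.693 × 7.384 = 12.50 years.
Leg 2: 8.427 years is already measured on Earth.
Leg 3: γ = 1/√(1 − 0.600²) = 5/4 = 1.250; Δt_3 = 1.250 × 36.33 = 45.41 years.
Total: 12.50 + 8.427 + 45.41 years.

Δt = 66.3 years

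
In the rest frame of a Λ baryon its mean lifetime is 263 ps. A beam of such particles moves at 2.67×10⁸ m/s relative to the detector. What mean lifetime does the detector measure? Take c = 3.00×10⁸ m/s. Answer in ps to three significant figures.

Δt = 577 ps

β = 2.67×10⁸/3.00×10⁸ = 0.8900; γ = 1/√(1 − 0.8900²) = 2.193
The rest-frame lifetime is the proper time; the lab measures the dilated interval Δt = γτ₀ = 2.193 × 263 ps.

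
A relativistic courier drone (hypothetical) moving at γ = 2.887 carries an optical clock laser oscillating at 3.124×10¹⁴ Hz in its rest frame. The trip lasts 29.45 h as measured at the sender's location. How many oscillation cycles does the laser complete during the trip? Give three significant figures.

N = 1.15×10¹⁹

γ = 2.887
The oscillator's own cycle count is N = f × τ where τ is the proper time aboard the drone. τ = Δt/γ = 29.45/2.887 = 10.20 h = 3.672×10⁴ s.
N = 3.124×10¹⁴ × 3.672×10⁴ = 1.147×10¹⁹.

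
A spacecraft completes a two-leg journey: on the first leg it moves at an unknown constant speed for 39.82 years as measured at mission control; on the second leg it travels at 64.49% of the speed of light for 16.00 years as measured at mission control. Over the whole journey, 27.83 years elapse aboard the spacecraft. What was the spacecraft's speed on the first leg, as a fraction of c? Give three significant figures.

β = 0.920

Leg 1: speed unknown; τ_1 = 39.82/γ_1.
Leg 2: β = 0.6449; γ = 1/√(1 − 0.6449²) = 1/√0.5841 = 1.308; τ_2 = 16.00/1.308 = 12.23 years.
Total proper time: τ_1 + 12.23 = 27.83, so τ_1 = 27.83 − 12.23 = 15.60 years.
γ_1 = 39.82/15.60 = 2.552; β = √(1 − 1/γ²) = √0.8465.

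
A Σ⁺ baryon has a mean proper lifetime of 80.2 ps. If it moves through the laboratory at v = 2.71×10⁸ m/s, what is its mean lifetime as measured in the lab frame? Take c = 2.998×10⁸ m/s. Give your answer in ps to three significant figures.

Δt = 188 ps

β = 2.71×10⁸/2.998×10⁸ = 0.9039; γ = 1/√(1 − 0.9039²) = 2.338
The rest-frame lifetime is the proper time; the lab measures the dilated interval Δt = γτ₀ = 2.338 × 80.2 ps.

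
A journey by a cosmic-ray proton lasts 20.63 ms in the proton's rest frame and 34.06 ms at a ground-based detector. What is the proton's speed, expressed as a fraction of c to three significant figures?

v = 0.796c

The proper time is measured in the proton's rest frame (both events occur at the proton's location); Δt is measured at a ground-based detector. γ = Δt/τ = 34.06/20.63 = 1.651.
β = √(1 − 1/γ²) = √(1 − 0.3669) = √0.6331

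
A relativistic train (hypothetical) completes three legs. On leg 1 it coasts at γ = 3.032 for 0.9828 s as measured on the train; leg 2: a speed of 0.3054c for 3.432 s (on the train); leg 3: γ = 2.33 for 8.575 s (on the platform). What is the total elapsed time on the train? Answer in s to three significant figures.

Leg 1: 0.9828 s is already measured on the train.
Leg 2: 3.432 s is already measured on the train.
Leg 3: γ = 2.33; τ_3 = 8.575/2.330 = 3.680 s.
Total: 0.9828 + 3.432 + 3.680 s.

τ = 8.10 s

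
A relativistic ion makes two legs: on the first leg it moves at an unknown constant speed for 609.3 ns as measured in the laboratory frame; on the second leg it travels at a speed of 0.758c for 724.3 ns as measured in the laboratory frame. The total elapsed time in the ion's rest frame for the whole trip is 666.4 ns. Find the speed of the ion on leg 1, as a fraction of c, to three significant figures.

β = 0.948

Leg 1: speed unknown; τ_1 = 609.3/γ_1.
Leg 2: γ = 1/√(1 − 0.758²) = 1/√0.4254 = 1.533; τ_2 = 724.3/1.533 = 472.4 ns.
Total proper time: τ_1 + 472.4 = 666.4, so τ_1 = 666.4 − 472.4 = 194.0 ns.
γ_1 = 609.3/194.0 = 3.141; β = √(1 − 1/γ²) = √0.8987.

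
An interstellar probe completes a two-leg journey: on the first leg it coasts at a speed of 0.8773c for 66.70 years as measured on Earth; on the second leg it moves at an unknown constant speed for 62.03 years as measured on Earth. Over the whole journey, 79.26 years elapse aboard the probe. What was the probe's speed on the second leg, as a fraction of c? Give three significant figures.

β = 0.648

Leg 1: γ = 1/√(1 − 0.8773²) = 1/√0.2303 = 2.084; τ_1 = 66.70/2.084 = 32.01 years.
Leg 2: speed unknown; τ_2 = 62.03/γ_2.
Total proper time: 32.01 + τ_2 = 79.26, so τ_2 = 79.26 − 32.01 = 47.25 years.
γ_2 = 62.03/47.25 = 1.313; β = √(1 − 1/γ²) = √0.4198.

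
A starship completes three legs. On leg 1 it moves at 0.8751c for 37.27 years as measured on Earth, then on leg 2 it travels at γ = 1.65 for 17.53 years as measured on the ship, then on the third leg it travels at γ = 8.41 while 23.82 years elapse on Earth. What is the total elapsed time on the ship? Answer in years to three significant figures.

τ = 38.4 years

Leg 1: γ = 1/√(1 − 0.8751²) = 1/√0.2342 = 2.066; τ_1 = 37.27/2.066 = 18.04 years.
Leg 2: 17.53 years is already measured on the ship.
Leg 3: γ = 8.41; τ_3 = 23.82/8.410 = 2.832 years.
Total: 18.04 + 17.53 + 2.832 years.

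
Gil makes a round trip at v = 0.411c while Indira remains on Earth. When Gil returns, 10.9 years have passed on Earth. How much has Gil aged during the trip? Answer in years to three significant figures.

γ = 1/√(1 − 0.411²) = 1/√0.8311 = 1.097
Gil's clock measures proper time along the trip: τ = Δt/γ = 10.9/1.097 years.

τ = 9.94 years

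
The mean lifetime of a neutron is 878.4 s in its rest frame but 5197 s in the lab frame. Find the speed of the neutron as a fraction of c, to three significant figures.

β = 0.986

γ = Δt/τ₀ = 5197/878.4 = 5.916
β = √(1 − 1/γ²) = √(1 − 0.02857) = √0.9714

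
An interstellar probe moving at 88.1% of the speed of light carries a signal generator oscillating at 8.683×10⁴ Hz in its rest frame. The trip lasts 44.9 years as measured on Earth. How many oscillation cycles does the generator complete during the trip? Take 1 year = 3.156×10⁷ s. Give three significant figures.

β = 0.881; γ = 1/√(1 − 0.881²) = 1/√0.2238 = 2.114
The oscillator's own cycle count is N = f × τ where τ is the proper time aboard the probe. τ = Δt/γ = 44.9/2.114 = 21.24 years = 6.704×10⁸ s.
N = 8.683×10⁴ × 6.704×10⁸ = 5.821×10¹³.

N = 5.82×10¹³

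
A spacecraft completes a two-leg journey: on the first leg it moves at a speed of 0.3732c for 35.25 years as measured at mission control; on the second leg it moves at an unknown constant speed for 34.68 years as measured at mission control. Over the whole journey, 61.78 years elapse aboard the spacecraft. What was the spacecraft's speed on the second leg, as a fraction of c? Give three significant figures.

Leg 1: γ = 1/√(1 − 0.3732²) = 1/√0.8607 = 1.078; τ_1 = 35.25/1.078 = 32.70 years.
Leg 2: speed unknown; τ_2 = 34.68/γ_2.
Total proper time: 32.70 + τ_2 = 61.78, so τ_2 = 61.78 − 32.70 = 29.08 years.
γ_2 = 34.68/29.08 = 1.193; β = √(1 − 1/γ²) = √0.2970.

β = 0.545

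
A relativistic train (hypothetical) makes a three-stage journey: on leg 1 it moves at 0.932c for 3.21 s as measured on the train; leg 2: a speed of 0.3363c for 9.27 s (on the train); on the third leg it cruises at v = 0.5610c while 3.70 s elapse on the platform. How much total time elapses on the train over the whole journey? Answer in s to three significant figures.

Leg 1: 3.21 s is already measured on the train.
Leg 2: 9.27 s is already measured on the train.
Leg 3: γ = 1/√(1 − 0.5610²) = 1/√0.6853 = 1.208; τ_3 = 3.70/1.208 = 3.063 s.
Total: 3.210 + 9.270 + 3.063 s.

τ = 15.5 s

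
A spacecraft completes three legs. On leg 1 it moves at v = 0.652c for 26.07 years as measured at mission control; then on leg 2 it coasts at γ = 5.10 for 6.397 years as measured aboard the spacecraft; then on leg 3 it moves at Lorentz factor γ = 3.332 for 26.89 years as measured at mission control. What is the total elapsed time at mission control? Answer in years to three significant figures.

Leg 1: 26.07 years is already measured at mission control.
Leg 2: γ = 5.10; Δt_2 = 5.100 × 6.397 = 32.62 years.
Leg 3: 26.89 years is already measured at mission control.
Total: 26.07 + 32.62 + 26.89 years.

Δt = 85.6 years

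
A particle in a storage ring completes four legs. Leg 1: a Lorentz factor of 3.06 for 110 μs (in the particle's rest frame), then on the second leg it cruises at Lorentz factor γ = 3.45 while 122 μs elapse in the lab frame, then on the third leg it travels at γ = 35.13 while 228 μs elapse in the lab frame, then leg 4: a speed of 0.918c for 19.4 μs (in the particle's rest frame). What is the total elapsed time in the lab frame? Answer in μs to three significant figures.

Δt = 736 μs

Leg 1: γ = 3.06; Δt_1 = 3.060 × 110 = 336.6 μs.
Leg 2: 122 μs is already measured in the lab frame.
Leg 3: 228 μs is already measured in the lab frame.
Leg 4: γ = 1/√(1 − 0.918²) = 1/√0.1573 = 2.522; Δt_4 = 2.522 × 19.4 = 48.92 μs.
Total: 336.6 + 122.0 + 228.0 + 48.92 μs.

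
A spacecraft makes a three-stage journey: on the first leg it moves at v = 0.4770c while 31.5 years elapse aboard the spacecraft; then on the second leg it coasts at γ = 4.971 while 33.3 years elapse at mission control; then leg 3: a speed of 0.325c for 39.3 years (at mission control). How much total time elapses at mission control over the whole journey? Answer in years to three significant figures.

Δt = 108 years

Leg 1: γ = 1/√(1 − 0.4770²) = 1/√0.7725 = 1.138; Δt_1 = 1.138 × 31.5 = 35.84 years.
Leg 2: 33.3 years is already measured at mission control.
Leg 3: 39.3 years is already measured at mission control.
Total: 35.84 + 33.30 + 39.30 years.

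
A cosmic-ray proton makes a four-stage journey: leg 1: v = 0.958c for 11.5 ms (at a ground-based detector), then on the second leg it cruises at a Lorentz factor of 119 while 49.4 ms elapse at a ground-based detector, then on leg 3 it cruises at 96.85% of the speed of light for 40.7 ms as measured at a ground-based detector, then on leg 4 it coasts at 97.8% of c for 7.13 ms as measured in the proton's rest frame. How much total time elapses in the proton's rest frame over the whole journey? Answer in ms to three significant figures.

Leg 1: γ = 1/√(1 − 0.958²) = 1/√0.08224 = 3.487; τ_1 = 11.5/3.487 = 3.298 ms.
Leg 2: γ = 119; τ_2 = 49.4/119.0 = 0.4151 ms.
Leg 3: β = 0.9685; γ = 1/√(1 − 0.9685²) = 1/√0.06201 = 4.016; τ_3 = 40.7/4.016 = 10.13 ms.
Leg 4: 7.13 ms is already measured in the proton's rest frame.
Total: 3.298 + 0.4151 + 10.13 + 7.130 ms.

τ = 21.0 ms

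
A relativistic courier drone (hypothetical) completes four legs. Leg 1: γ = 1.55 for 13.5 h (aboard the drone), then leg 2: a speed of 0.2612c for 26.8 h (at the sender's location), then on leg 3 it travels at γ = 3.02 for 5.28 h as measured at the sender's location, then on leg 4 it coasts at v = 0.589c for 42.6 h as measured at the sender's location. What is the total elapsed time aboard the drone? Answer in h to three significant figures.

Leg 1: 13.5 h is already measured aboard the drone.
Leg 2: γ = 1/√(1 − 0.2612²) = 1/√0.9318 = 1.036; τ_2 = 26.8/1.036 = 25.87 h.
Leg 3: γ = 3.02; τ_3 = 5.28/3.020 = 1.748 h.
Leg 4: γ = 1/√(1 − 0.589²) = 1/√0.6531 = 1.237; τ_4 = 42.6/1.237 = 34.43 h.
Total: 13.50 + 25.87 + 1.748 + 34.43 h.

τ = 75.5 h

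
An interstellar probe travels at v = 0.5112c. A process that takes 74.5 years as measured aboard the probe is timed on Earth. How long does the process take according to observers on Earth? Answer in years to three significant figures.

γ = 1/√(1 − 0.5112²) = 1/√0.7387 = 1.164
The interval measured aboard the probe is the proper time (both events occur at the same place in that frame); the lab-frame interval is Δt = γτ = 1.164 × 74.5 years.

Δt = 86.7 years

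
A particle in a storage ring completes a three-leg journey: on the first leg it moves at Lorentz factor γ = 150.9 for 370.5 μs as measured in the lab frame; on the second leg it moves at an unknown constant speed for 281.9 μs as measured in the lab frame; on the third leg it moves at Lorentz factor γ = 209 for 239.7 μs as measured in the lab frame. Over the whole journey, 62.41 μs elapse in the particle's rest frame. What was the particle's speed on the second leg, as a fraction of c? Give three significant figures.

Leg 1: γ = 150.9; τ_1 = 370.5/150.9 = 2.455 μs.
Leg 2: speed unknown; τ_2 = 281.9/γ_2.
Leg 3: γ = 209; τ_3 = 239.7/209.0 = 1.147 μs.
Total proper time: 2.455 + τ_2 + 1.147 = 62.41, so τ_2 = 62.41 − 3.602 = 58.81 μs.
γ_2 = 281.9/58.81 = 4.794; β = √(1 − 1/γ²) = √0.9565.

β = 0.978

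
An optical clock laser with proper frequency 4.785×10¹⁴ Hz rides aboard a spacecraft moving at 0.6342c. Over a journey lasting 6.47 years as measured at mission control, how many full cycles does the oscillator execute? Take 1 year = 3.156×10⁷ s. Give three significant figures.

γ = 1/√(1 − 0.6342²) = 1/√0.5978 = 1.293
The oscillator's own cycle count is N = f × τ where τ is the proper time aboard the spacecraft. τ = Δt/γ = 6.47/1.293 = 5.002 years = 1.579×10⁸ s.
N = 4.785×10¹⁴ × 1.579×10⁸ = 7.554×10²².

N = 7.55×10²²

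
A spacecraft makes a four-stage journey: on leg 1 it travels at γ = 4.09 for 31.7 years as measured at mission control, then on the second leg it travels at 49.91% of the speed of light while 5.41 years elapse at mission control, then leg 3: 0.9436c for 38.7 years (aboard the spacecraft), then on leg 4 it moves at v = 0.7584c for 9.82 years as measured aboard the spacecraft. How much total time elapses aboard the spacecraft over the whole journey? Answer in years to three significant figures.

τ = 61.0 years

Leg 1: γ = 4.09; τ_1 = 31.7/4.090 = 7.751 years.
Leg 2: β = 0.4991; γ = 1/√(1 − 0.4991²) = 1/√0.7509 = 1.154; τ_2 = 5.41/1.154 = 4.688 years.
Leg 3: 38.7 years is already measured aboard the spacecraft.
Leg 4: 9.82 years is already measured aboard the spacecraft.
Total: 7.751 + 4.688 + 38.70 + 9.820 years.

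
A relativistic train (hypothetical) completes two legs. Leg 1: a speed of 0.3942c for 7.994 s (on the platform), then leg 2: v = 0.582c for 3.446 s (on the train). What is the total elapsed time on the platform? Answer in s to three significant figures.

Δt = 12.2 s

Leg 1: 7.994 s is already measured on the platform.
Leg 2: γ = 1/√(1 − 0.582²) = 1/√0.6613 = 1.230; Δt_2 = 1.230 × 3.446 = 4.238 s.
Total: 7.994 + 4.238 s.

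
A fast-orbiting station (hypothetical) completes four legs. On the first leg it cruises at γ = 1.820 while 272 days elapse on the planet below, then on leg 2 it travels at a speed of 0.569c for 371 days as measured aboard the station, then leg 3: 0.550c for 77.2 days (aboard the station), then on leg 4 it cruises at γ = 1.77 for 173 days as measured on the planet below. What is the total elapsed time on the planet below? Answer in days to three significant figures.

Leg 1: 272 days is already measured on the planet below.
Leg 2: γ = 1/√(1 − 0.569²) = 1/√0.6762 = 1.216; Δt_2 = 1.216 × 371 = 451.2 days.
Leg 3: γ = 1/√(1 − 0.550²) = 1/√0.6975 = 1.197; Δt_3 = 1.197 × 77.2 = 92.44 days.
Leg 4: 173 days is already measured on the planet below.
Total: 272.0 + 451.2 + 92.44 + 173.0 days.

Δt = 989 days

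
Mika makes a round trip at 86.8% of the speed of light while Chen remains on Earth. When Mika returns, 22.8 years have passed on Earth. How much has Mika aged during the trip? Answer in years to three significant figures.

β = 0.868; γ = 1/√(1 − 0.868²) = 1/√0.2466 = 2.014
Mika's clock measures proper time along the trip: τ = Δt/γ = 22.8/2.014 years.

τ = 11.3 years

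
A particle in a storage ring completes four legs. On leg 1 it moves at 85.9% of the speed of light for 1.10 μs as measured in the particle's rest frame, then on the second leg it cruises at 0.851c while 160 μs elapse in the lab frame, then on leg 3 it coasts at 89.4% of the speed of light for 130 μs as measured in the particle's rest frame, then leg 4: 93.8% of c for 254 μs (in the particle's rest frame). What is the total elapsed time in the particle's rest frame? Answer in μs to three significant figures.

Leg 1: 1.10 μs is already measured in the particle's rest frame.
Leg 2: γ = 1/√(1 − 0.851²) = 1/√0.2758 = 1.904; τ_2 = 160/1.904 = 84.03 μs.
Leg 3: 130 μs is already measured in the particle's rest frame.
Leg 4: 254 μs is already measured in the particle's rest frame.
Total: 1.100 + 84.03 + 130.0 + 254.0 μs.

τ = 469 μs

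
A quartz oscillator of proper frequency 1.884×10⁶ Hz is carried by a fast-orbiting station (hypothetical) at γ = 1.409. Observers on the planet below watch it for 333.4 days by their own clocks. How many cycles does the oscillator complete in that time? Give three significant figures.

γ = 1.409
During 333.4 days of lab time, the oscillator's proper time advances by τ = Δt/γ = 333.4/1.409 = 236.6 days = 2.044×10⁷ s.
N = f × τ = 1.884×10⁶ × 2.044×10⁷ = 3.852×10¹³.

N = 3.85×10¹³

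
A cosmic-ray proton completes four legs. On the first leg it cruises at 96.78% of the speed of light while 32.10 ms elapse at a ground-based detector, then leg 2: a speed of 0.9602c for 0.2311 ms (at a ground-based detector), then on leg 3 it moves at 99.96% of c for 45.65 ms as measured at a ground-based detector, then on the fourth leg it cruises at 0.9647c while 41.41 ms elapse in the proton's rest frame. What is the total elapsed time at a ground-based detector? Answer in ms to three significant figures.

Δt = 235 ms

Leg 1: 32.10 ms is already measured at a ground-based detector.
Leg 2: 0.2311 ms is already measured at a ground-based detector.
Leg 3: 45.65 ms is already measured at a ground-based detector.
Leg 4: γ = 1/√(1 − 0.9647²) = 1/√0.06935 = 3.797; Δt_4 = 3.797 × 41.41 = 157.2 ms.
Total: 32.10 + 0.2311 + 45.65 + 157.2 ms.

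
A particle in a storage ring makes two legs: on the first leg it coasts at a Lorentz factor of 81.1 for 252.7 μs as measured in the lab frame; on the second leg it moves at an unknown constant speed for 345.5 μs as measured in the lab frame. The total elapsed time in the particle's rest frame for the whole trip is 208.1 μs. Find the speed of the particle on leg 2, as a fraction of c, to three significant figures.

Leg 1: γ = 81.1; τ_1 = 252.7/81.10 = 3.116 μs.
Leg 2: speed unknown; τ_2 = 345.5/γ_2.
Total proper time: 3.116 + τ_2 = 208.1, so τ_2 = 208.1 − 3.116 = 205.0 μs.
γ_2 = 345.5/205.0 = 1.685; β = √(1 − 1/γ²) = √0.6480.

β = 0.805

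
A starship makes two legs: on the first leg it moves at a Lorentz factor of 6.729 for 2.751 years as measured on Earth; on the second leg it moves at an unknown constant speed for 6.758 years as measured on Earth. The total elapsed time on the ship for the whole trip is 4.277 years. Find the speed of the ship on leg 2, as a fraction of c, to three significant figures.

Leg 1: γ = 6.729; τ_1 = 2.751/6.729 = 0.4088 years.
Leg 2: speed unknown; τ_2 = 6.758/γ_2.
Total proper time: 0.4088 + τ_2 = 4.277, so τ_2 = 4.277 − 0.4088 = 3.868 years.
γ_2 = 6.758/3.868 = 1.747; β = √(1 − 1/γ²) = √0.6724.

β = 0.820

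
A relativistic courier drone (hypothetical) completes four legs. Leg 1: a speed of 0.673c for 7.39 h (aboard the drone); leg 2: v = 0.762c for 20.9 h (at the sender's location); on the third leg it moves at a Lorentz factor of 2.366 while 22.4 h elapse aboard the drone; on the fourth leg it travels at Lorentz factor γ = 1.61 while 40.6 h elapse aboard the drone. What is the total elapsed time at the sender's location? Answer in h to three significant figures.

Leg 1: γ = 1/√(1 − 0.673²) = 1/√0.5471 = 1.352; Δt_1 = 1.352 × 7.39 = 9.991 h.
Leg 2: 20.9 h is already measured at the sender's location.
Leg 3: γ = 2.366; Δt_3 = 2.366 × 22.4 = 53.00 h.
Leg 4: γ = 1.61; Δt_4 = 1.610 × 40.6 = 65.37 h.
Total: 9.991 + 20.90 + 53.00 + 65.37 h.

Δt = 149 h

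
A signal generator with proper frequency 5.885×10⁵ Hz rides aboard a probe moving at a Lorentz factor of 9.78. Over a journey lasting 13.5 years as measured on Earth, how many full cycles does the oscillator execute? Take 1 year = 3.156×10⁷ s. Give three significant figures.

N = 2.56×10¹³

γ = 9.78
The oscillator's own cycle count is N = f × τ where τ is the proper time aboard the probe. τ = Δt/γ = 13.5/9.780 = 1.380 years = 4.356×10⁷ s.
N = 5.885×10⁵ × 4.356×10⁷ = 2.564×10¹³.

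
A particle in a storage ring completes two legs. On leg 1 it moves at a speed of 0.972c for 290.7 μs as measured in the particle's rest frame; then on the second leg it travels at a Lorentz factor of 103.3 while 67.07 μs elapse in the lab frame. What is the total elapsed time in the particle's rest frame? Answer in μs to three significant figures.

τ = 291 μs

Leg 1: 290.7 μs is already measured in the particle's rest frame.
Leg 2: γ = 103.3; τ_2 = 67.07/103.3 = 0.6493 μs.
Total: 290.7 + 0.6493 μs.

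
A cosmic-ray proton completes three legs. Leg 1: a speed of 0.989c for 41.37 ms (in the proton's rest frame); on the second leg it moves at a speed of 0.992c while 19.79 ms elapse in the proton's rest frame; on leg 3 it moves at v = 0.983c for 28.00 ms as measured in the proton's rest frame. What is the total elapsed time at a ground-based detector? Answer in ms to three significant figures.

Δt = 589 ms

Leg 1: γ = 1/√(1 − 0.989²) = 1/√0.02188 = 6.761; Δt_1 = 6.761 × 41.37 = 279.7 ms.
Leg 2: γ = 1/√(1 − 0.992²) = 1/√0.01594 = 7.922; Δt_2 = 7.922 × 19.79 = 156.8 ms.
Leg 3: γ = 1/√(1 − 0.983²) = 1/√0.03371 = 5.446; Δt_3 = 5.446 × 28.00 = 152.5 ms.
Total: 279.7 + 156.8 + 152.5 ms.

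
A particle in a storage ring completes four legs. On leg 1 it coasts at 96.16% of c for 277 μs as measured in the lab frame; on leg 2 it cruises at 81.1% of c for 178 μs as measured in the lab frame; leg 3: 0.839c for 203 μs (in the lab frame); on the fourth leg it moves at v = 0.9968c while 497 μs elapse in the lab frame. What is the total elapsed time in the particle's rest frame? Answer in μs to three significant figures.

Leg 1: β = 0.9616; γ = 1/√(1 − 0.9616²) = 1/√0.07533 = 3.644; τ_1 = 277/3.644 = 76.02 μs.
Leg 2: β = 0.811; γ = 1/√(1 − 0.811²) = 1/√0.3423 = 1.709; τ_2 = 178/1.709 = 104.1 μs.
Leg 3: γ = 1/√(1 − 0.839²) = 1/√0.2961 = 1.838; τ_3 = 203/1.838 = 110.5 μs.
Leg 4: γ = 1/√(1 − 0.9968²) = 1/√0.006390 = 12.51; τ_4 = 497/12.51 = 39.73 μs.
Total: 76.02 + 104.1 + 110.5 + 39.73 μs.

τ = 330 μs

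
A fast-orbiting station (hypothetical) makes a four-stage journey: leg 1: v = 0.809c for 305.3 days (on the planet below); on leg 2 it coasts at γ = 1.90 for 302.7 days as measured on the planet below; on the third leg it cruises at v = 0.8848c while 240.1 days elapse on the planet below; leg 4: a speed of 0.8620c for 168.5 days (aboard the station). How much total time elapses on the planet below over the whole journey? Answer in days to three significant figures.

Δt = 1180 days

Leg 1: 305.3 days is already measured on the planet below.
Leg 2: 302.7 days is already measured on the planet below.
Leg 3: 240.1 days is already measured on the planet below.
Leg 4: γ = 1/√(1 − 0.8620²) = 1/√0.2570 = 1.973; Δt_4 = 1.973 × 168.5 = 332.4 days.
Total: 305.3 + 302.7 + 240.1 + 332.4 days.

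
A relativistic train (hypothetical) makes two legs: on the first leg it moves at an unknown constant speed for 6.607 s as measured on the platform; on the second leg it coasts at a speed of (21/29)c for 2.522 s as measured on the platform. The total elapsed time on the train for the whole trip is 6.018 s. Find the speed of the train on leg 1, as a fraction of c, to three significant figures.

β = 0.762

Leg 1: speed unknown; τ_1 = 6.607/γ_1.
Leg 2: γ = 1/√(1 − (21/29)²) = 29/20 = 1.450; τ_2 = 2.522/1.450 = 1.739 s.
Total proper time: τ_1 + 1.739 = 6.018, so τ_1 = 6.018 − 1.739 = 4.279 s.
γ_1 = 6.607/4.279 = 1.544; β = √(1 − 1/γ²) = √0.5806.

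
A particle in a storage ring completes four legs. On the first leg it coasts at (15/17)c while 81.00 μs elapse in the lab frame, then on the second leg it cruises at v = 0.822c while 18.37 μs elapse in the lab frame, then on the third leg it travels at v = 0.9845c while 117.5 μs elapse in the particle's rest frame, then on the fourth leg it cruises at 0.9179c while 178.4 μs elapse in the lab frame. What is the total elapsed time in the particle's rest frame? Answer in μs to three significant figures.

τ = 237 μs

Leg 1: γ = 1/√(1 − (15/17)²) = 17/8 = 2.125; τ_1 = 81.00/2.125 = 38.12 μs.
Leg 2: γ = 1/√(1 − 0.822²) = 1/√0.3243 = 1.756; τ_2 = 18.37/1.756 = 10.46 μs.
Leg 3: 117.5 μs is already measured in the particle's rest frame.
Leg 4: γ = 1/√(1 − 0.9179²) = 1/√0.1575 = 2.520; τ_4 = 178.4/2.520 = 70.79 μs.
Total: 38.12 + 10.46 + 117.5 + 70.79 μs.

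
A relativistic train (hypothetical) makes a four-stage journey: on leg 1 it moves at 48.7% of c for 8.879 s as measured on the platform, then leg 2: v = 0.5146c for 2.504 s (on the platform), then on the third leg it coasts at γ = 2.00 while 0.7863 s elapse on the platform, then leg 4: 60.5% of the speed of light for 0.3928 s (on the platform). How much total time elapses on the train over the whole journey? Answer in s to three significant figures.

Leg 1: β = 0.487; γ = 1/√(1 − 0.487²) = 1/√0.7628 = 1.145; τ_1 = 8.879/1.145 = 7.755 s.
Leg 2: γ = 1/√(1 − 0.5146²) = 1/√0.7352 = 1.166; τ_2 = 2.504/1.166 = 2.147 s.
Leg 3: γ = 2.00; τ_3 = 0.7863/2.000 = 0.3932 s.
Leg 4: β = 0.605; γ = 1/√(1 − 0.605²) = 1/√0.6340 = 1.256; τ_4 = 0.3928/1.256 = 0.3128 s.
Total: 7.755 + 2.147 + 0.3932 + 0.3128 s.

τ = 10.6 s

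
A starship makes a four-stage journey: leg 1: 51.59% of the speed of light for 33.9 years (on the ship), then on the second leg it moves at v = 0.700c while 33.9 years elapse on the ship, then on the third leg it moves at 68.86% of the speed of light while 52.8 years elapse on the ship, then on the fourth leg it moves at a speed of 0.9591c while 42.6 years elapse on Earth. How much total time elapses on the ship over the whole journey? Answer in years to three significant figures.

Leg 1: 33.9 years is already measured on the ship.
Leg 2: 33.9 years is already measured on the ship.
Leg 3: 52.8 years is already measured on the ship.
Leg 4: γ = 1/√(1 − 0.9591²) = 1/√0.08013 = 3.533; τ_4 = 42.6/3.533 = 12.06 years.
Total: 33.90 + 33.90 + 52.80 + 12.06 years.

τ = 133 years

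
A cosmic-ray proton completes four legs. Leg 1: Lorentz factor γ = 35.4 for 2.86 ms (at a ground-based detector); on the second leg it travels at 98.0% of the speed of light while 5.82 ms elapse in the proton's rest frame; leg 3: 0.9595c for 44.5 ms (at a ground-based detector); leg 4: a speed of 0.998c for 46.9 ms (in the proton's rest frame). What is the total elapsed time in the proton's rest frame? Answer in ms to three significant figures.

Leg 1: γ = 35.4; τ_1 = 2.86/35.40 = 0.08079 ms.
Leg 2: 5.82 ms is already measured in the proton's rest frame.
Leg 3: γ = 1/√(1 − 0.9595²) = 1/√0.07936 = 3.550; τ_3 = 44.5/3.550 = 12.54 ms.
Leg 4: 46.9 ms is already measured in the proton's rest frame.
Total: 0.08079 + 5.820 + 12.54 + 46.90 ms.

τ = 65.3 ms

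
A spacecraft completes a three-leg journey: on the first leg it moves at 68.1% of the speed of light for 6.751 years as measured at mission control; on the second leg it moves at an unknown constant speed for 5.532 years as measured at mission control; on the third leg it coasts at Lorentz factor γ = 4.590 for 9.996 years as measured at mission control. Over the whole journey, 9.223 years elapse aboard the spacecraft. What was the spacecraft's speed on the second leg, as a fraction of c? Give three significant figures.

Leg 1: β = 0.681; γ = 1/√(1 − 0.681²) = 1/√0.5362 = 1.366; τ_1 = 6.751/1.366 = 4.944 years.
Leg 2: speed unknown; τ_2 = 5.532/γ_2.
Leg 3: γ = 4.590; τ_3 = 9.996/4.590 = 2.178 years.
Total proper time: 4.944 + τ_2 + 2.178 = 9.223, so τ_2 = 9.223 − 7.121 = 2.102 years.
γ_2 = 5.532/2.102 = 2.632; β = √(1 − 1/γ²) = √0.8557.

β = 0.925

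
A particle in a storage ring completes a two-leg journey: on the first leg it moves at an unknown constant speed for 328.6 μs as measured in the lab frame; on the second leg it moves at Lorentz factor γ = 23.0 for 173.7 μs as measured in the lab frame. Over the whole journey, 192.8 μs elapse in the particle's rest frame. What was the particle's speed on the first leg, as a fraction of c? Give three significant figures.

β = 0.826

Leg 1: speed unknown; τ_1 = 328.6/γ_1.
Leg 2: γ = 23.0; τ_2 = 173.7/23.00 = 7.552 μs.
Total proper time: τ_1 + 7.552 = 192.8, so τ_1 = 192.8 − 7.552 = 185.2 μs.
γ_1 = 328.6/185.2 = 1.774; β = √(1 − 1/γ²) = √0.6822.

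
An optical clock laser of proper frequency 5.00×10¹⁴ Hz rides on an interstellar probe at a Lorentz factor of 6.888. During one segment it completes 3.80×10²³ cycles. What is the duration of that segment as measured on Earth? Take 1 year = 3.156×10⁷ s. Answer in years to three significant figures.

Δt = 166 years

γ = 6.888
Proper time for N cycles: τ = N/f = 3.80×10²³/(5.00×10¹⁴) = 7.600×10⁸ s = 24.08 years.
Lab-frame duration Δt = γτ = 6.888 × 24.08 = 165.9 years.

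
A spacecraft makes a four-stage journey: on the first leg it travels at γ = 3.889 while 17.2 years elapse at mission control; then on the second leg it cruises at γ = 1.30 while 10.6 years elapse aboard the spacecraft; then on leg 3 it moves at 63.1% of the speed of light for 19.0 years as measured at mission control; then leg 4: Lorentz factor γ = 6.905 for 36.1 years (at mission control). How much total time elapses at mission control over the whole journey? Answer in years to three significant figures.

Δt = 86.1 years

Leg 1: 17.2 years is already measured at mission control.
Leg 2: γ = 1.30; Δt_2 = 1.300 × 10.6 = 13.78 years.
Leg 3: 19.0 years is already measured at mission control.
Leg 4: 36.1 years is already measured at mission control.
Total: 17.20 + 13.78 + 19.00 + 36.10 years.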